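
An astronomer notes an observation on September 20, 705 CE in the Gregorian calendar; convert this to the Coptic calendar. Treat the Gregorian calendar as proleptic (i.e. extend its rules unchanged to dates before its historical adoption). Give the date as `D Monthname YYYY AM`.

Julian Day Number of the source date = 1978818.
Converting JDN 1978818 to the Coptic calendar gives 19 Thout 422 AM.

19 Thout 422 AM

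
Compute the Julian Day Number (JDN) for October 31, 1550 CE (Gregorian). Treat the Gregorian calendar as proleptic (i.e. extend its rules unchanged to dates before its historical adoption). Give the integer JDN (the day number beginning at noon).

JDN 2299161 is 15 October 1582 CE (Gregorian); the target day is −11672 days from there, so JDN = 2287489.

2287489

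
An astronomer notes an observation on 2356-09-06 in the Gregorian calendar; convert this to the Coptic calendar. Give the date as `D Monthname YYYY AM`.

Julian Day Number of the source date = 2581820.
Converting JDN 2581820 to the Coptic calendar gives 28 Mesori 2072 AM.

28 Mesori 2072 AM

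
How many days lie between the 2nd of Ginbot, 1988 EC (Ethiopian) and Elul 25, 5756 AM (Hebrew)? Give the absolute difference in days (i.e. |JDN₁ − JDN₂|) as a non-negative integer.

First date → JDN 2450214; second date → JDN 2450336.
The interval is |2450214 − 2450336| = 122 days.

122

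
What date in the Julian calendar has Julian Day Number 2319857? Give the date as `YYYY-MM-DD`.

1639-06-04

JDN 2319857 is 14 June 1639 in the Gregorian calendar.
In the Julian calendar that day is 1639-06-04.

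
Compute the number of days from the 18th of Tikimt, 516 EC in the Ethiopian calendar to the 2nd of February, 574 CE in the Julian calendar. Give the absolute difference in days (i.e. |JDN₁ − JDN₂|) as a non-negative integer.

18372

First date → JDN 1912372; second date → JDN 1930744.
The interval is |1912372 − 1930744| = 18372 days.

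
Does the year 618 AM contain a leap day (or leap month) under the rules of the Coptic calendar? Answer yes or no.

618 mod 4 = 2; in the Coptic calendar a year is leap when year mod 4 = 3, so it is a common year.

no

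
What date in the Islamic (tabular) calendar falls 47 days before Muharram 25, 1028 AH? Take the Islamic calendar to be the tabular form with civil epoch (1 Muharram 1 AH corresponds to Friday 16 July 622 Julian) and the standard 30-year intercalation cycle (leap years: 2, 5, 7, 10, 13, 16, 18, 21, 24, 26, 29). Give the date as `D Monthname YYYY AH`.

The starting date is JDN 2312399; 2312399 − 47 = 2312352.
JDN 2312352 corresponds to 8 Dhu al-Hijjah 1027 AH.

8 Dhu al-Hijjah 1027 AH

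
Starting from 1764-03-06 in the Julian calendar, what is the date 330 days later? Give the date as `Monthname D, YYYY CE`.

January 30, 1765 CE

The starting date is JDN 2365424; 2365424 + 330 = 2365754.
JDN 2365754 corresponds to January 30, 1765 CE.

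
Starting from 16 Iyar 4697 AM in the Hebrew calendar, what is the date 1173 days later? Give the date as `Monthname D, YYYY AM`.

JDN of 16 Iyar 4697 AM = 2063417.
2063417 + 1173 = 2064590.
JDN 2064590 in the Hebrew calendar is Av 9, 4700 AM.

Av 9, 4700 AM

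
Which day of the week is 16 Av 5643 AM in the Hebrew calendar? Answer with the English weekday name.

Sunday

Equivalently 19 August 1883 Gregorian, JDN 2409042.
JDN 2409042 mod 7 = 6, and JDN 0 was a Monday, so this is a Sunday.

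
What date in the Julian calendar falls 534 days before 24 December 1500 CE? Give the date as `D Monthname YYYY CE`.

9 July 1499 CE

JDN of 24 December 1500 CE = 2269291.
2269291 − 534 = 2268757.
JDN 2268757 in the Julian calendar is 9 July 1499 CE.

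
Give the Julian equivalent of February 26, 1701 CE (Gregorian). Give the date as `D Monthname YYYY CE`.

At this point the Julian calendar is 11 days behind the Gregorian.
26 February 1701 Gregorian − 11 days → 15 February 1701 Julian.

15 February 1701 CE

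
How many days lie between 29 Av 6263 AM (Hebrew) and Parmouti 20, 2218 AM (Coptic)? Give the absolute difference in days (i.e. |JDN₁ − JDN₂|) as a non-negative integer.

First date → JDN 2635495; second date → JDN 2635018.
The interval is |2635495 − 2635018| = 477 days.

477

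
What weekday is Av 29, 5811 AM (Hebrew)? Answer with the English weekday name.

This is JDN 2470391 (7 August 2051 Gregorian).
Since JDN mod 7 = 0 (0 = Monday), the day is Monday.

Monday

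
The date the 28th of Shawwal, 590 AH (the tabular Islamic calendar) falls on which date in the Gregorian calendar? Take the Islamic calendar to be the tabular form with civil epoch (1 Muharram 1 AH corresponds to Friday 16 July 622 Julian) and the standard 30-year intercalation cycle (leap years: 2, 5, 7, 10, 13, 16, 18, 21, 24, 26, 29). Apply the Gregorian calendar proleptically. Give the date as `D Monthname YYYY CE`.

23 October 1194 CE

Both dates share Julian Day Number 2157455; in the Gregorian calendar that is 23 October 1194 CE.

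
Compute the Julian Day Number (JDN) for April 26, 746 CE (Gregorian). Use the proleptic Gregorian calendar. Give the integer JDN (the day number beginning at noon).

JDN 2299161 is 15 October 1582 CE (Gregorian); the target day is −305515 days from there, so JDN = 1993646.

1993646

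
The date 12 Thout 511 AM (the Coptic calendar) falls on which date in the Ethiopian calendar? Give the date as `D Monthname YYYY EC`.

Julian Day Number of the source date = 2011318.
Converting JDN 2011318 to the Ethiopian calendar gives 12 Meskerem 787 EC.

12 Meskerem 787 EC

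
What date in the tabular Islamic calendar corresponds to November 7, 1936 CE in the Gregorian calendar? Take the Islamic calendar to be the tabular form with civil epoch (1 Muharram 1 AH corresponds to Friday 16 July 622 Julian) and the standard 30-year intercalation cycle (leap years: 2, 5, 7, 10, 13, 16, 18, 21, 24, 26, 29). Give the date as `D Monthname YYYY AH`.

22 Sha'ban 1355 AH

Both dates share Julian Day Number 2428480; in the tabular Islamic calendar that is 22 Sha'ban 1355 AH.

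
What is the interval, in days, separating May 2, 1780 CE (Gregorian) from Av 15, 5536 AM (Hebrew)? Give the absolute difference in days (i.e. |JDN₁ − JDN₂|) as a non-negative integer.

First date → JDN 2371314; second date → JDN 2369943.
The interval is |2371314 − 2369943| = 1371 days.

1371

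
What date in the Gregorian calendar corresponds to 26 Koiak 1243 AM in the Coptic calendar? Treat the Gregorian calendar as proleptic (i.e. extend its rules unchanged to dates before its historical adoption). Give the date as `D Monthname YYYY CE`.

Julian Day Number of the source date = 2278785.
Converting JDN 2278785 to the Gregorian calendar gives 1 January 1527 CE.

1 January 1527 CE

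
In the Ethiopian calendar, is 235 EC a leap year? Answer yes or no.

yes

235 mod 4 = 3; in the Ethiopian calendar a year is leap when year mod 4 = 3, so it is a leap year.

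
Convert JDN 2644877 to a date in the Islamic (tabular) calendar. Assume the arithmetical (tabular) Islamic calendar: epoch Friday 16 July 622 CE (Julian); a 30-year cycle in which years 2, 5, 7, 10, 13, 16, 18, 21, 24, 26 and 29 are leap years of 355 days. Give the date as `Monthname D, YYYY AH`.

Rabi' al-Thani 19, 1966 AH

The Gregorian equivalent of JDN 2644877 is 29 April 2529.
In the tabular Islamic calendar that day is Rabi' al-Thani 19, 1966 AH.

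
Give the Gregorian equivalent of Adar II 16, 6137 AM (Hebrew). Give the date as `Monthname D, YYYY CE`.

Both dates share Julian Day Number 2589327; in the Gregorian calendar that is 27 March 2377 CE.

March 27, 2377 CE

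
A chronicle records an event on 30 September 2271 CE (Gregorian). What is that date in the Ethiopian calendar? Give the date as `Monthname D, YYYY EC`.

Meskerem 17, 2264 EC

Both dates share Julian Day Number 2550798; in the Ethiopian calendar that is 17 Meskerem 2264 EC.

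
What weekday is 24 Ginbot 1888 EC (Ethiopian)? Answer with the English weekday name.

Equivalently 31 May 1896 Gregorian, JDN 2413711.
2413711 ≡ 6 (mod 7); counting from Monday = 0 gives Sunday.

Sunday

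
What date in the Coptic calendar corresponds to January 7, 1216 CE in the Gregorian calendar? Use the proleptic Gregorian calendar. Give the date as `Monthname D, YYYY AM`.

Tobi 4, 932 AM

Julian Day Number of the source date = 2165201.
Converting JDN 2165201 to the Coptic calendar gives 4 Tobi 932 AM.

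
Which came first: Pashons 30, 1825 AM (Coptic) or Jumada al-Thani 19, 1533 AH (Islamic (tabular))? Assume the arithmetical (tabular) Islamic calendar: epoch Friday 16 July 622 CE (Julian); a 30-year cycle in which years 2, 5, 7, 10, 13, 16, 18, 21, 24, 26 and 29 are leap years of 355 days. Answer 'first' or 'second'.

Converting both to JDN: 2491515 vs 2491496; the smaller is the second.

second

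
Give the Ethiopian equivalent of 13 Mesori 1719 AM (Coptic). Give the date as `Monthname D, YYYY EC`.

The source date corresponds to 19 August 2003 in the Gregorian calendar (JDN 2452871).
That day falls on 13 Nehase 1995 EC in the Ethiopian calendar.

Nehase 13, 1995 EC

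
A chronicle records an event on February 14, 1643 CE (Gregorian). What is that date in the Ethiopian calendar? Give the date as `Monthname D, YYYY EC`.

Yekatit 10, 1635 EC

Both dates share Julian Day Number 2321198; in the Ethiopian calendar that is 10 Yekatit 1635 EC.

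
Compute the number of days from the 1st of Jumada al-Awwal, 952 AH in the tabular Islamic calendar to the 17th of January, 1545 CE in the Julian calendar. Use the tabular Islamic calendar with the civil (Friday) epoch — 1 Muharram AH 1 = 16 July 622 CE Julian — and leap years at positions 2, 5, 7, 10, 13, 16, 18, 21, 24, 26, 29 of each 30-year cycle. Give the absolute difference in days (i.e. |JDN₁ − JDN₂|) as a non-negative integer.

First date → JDN 2285561; second date → JDN 2285386.
The interval is |2285561 − 2285386| = 175 days.

175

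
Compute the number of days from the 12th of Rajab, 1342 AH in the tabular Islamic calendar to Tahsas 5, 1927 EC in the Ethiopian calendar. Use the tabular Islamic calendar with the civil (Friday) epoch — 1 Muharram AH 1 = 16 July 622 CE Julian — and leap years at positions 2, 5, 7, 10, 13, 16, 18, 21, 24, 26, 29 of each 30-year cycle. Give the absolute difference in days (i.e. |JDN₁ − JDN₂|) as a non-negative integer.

3952

JDN of the first date = 2423834.
JDN of the second date = 2427786.
|2427786 − 2423834| = 3952.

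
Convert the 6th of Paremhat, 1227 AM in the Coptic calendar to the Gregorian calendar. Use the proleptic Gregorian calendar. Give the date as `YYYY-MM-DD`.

Julian Day Number of the source date = 2273011.
Converting JDN 2273011 to the Gregorian calendar gives 12 March 1511 CE.

1511-03-12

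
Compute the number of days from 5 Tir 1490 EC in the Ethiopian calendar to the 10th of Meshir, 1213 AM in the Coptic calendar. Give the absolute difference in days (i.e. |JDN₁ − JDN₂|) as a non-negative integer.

330

First date → JDN 2268202; second date → JDN 2267872.
The interval is |2268202 − 2267872| = 330 days.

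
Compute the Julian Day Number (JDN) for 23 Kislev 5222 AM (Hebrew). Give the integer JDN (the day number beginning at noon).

In the proleptic Gregorian calendar the same day is 5 December 1461.
JDN 2451545 is 1 January 2000 CE (Gregorian); the target day is −196527 days from there, so JDN = 2255018.

2255018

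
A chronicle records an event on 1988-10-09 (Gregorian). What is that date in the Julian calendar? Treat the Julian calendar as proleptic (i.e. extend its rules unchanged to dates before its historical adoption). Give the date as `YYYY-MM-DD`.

The Julian–Gregorian offset here is 13 days (Julian trailing).
9 October 1988 Gregorian − 13 days → 26 September 1988 Julian.

1988-09-26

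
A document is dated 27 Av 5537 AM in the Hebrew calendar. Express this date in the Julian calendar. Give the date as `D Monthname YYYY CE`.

19 August 1777 CE

Julian Day Number of the source date = 2370338.
Converting JDN 2370338 to the Julian calendar gives 19 August 1777 CE.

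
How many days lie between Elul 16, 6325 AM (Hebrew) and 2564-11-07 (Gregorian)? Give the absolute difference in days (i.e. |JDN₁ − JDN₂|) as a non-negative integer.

309

First date → JDN 2658162; second date → JDN 2657853.
The interval is |2658162 − 2657853| = 309 days.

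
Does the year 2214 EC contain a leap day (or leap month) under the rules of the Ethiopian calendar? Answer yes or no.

2214 mod 4 = 2; in the Ethiopian calendar a year is leap when year mod 4 = 3, so it is a common year.

no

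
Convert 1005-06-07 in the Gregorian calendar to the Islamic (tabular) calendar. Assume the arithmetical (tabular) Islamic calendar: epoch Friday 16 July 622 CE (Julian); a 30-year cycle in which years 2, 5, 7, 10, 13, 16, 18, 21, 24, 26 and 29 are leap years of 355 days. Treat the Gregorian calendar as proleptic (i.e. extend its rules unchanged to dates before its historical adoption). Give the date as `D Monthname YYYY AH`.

Julian Day Number of the source date = 2088286.
Converting JDN 2088286 to the tabular Islamic calendar gives 20 Sha'ban 395 AH.

20 Sha'ban 395 AH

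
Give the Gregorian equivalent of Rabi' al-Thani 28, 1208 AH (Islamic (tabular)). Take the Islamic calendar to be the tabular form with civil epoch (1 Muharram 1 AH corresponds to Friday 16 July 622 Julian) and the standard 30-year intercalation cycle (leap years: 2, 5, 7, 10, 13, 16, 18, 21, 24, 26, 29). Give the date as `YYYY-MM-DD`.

1793-12-03

Both dates share Julian Day Number 2376277; in the Gregorian calendar that is 3 December 1793 CE.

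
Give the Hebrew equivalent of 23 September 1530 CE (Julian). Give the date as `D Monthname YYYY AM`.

2 Tishrei 5291 AM

The source date corresponds to 3 October 1530 in the proleptic Gregorian calendar (JDN 2280156).
That day falls on 2 Tishrei 5291 AM in the Hebrew calendar.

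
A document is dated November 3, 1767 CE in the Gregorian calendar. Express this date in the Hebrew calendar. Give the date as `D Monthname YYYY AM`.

Julian Day Number of the source date = 2366750.
Converting JDN 2366750 to the Hebrew calendar gives 11 Cheshvan 5528 AM.

11 Cheshvan 5528 AM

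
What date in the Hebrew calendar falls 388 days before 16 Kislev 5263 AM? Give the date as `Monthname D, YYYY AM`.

Cheshvan 12, 5262 AM

The starting date is JDN 2269983; 2269983 − 388 = 2269595.
JDN 2269595 corresponds to Cheshvan 12, 5262 AM.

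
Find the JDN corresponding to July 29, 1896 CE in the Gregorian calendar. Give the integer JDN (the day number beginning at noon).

2413770

JDN 2299161 is 15 October 1582 CE (Gregorian); the target day is +114609 days from there, so JDN = 2413770.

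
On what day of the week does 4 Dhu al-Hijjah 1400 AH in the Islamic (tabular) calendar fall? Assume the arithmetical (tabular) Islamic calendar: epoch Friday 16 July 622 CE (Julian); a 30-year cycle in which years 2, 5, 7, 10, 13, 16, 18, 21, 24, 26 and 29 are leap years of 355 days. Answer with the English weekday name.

This is JDN 2444527 (14 October 1980 Gregorian).
2444527 ≡ 1 (mod 7); counting from Monday = 0 gives Tuesday.

Tuesday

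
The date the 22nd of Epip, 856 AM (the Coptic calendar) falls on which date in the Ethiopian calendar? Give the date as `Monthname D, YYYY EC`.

Hamle 22, 1132 EC

Both dates share Julian Day Number 2137640; in the Ethiopian calendar that is 22 Hamle 1132 EC.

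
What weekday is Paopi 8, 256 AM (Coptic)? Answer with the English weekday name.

This is JDN 1918206 (8 October 539 Gregorian).
Since JDN mod 7 = 3 (0 = Monday), the day is Thursday.

Thursday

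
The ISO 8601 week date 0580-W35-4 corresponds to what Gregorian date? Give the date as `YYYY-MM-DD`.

ISO week 1 of 580 is the week containing the first Thursday of 580.
Week 35, day 4 (Thursday) lands on 0580-08-31.

0580-08-31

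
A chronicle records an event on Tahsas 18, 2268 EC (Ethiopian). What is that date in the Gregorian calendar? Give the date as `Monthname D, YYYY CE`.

Julian Day Number of the source date = 2552350.
Converting JDN 2552350 to the Gregorian calendar gives 30 December 2275 CE.

December 30, 2275 CE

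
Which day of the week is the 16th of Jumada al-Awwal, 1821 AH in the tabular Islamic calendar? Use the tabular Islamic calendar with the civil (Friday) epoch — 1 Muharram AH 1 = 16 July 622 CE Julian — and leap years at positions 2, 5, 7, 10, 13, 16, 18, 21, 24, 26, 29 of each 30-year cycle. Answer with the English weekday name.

This is JDN 2593520 (18 September 2388 Gregorian).
JDN 2593520 mod 7 = 6, and JDN 0 was a Monday, so this is a Sunday.

Sunday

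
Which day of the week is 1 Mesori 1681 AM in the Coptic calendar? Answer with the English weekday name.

Saturday

Equivalently 7 August 1965 Gregorian, JDN 2438980.
JDN 2438980 mod 7 = 5, and JDN 0 was a Monday, so this is a Saturday.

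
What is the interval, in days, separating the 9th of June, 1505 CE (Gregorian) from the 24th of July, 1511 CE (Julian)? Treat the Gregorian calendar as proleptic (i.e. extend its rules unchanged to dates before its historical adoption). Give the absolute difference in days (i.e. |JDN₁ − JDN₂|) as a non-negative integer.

2246

First date → JDN 2270909; second date → JDN 2273155.
The interval is |2270909 − 2273155| = 2246 days.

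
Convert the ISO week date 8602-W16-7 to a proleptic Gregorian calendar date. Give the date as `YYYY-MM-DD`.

ISO week 1 of 8602 is the week containing the first Thursday of 8602.
Week 16, day 7 (Sunday) lands on 8602-04-25.

8602-04-25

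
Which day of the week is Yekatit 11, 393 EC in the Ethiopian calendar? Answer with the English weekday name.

Equivalently 6 February 401 Gregorian, JDN 1867559.
JDN 1867559 mod 7 = 1, and JDN 0 was a Monday, so this is a Tuesday.

Tuesday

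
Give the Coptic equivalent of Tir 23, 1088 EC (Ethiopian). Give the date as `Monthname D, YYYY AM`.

Tobi 23, 812 AM

The source date corresponds to 25 January 1096 in the proleptic Gregorian calendar (JDN 2121390).
That day falls on 23 Tobi 812 AM in the Coptic calendar.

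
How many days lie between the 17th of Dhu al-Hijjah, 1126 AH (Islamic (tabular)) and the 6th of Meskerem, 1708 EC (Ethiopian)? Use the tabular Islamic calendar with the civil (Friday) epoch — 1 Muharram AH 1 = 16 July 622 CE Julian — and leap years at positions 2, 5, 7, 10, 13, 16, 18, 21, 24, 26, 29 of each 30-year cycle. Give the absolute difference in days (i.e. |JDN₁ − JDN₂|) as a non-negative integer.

265

JDN of the first date = 2347443.
JDN of the second date = 2347708.
|2347708 − 2347443| = 265.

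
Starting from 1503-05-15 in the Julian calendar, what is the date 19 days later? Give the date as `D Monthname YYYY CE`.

3 June 1503 CE

The starting date is JDN 2270163; 2270163 + 19 = 2270182.
JDN 2270182 corresponds to 3 June 1503 CE.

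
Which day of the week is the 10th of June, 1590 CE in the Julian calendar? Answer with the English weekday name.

Wednesday

Equivalently 20 June 1590 Gregorian, JDN 2301966.
Since JDN mod 7 = 2 (0 = Monday), the day is Wednesday.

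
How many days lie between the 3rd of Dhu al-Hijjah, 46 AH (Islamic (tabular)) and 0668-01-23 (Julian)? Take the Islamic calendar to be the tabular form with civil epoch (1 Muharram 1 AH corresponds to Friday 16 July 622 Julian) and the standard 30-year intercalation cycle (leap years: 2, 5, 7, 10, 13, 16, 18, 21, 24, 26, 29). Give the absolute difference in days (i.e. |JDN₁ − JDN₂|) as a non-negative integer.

354

First date → JDN 1964713; second date → JDN 1965067.
The interval is |1964713 − 1965067| = 354 days.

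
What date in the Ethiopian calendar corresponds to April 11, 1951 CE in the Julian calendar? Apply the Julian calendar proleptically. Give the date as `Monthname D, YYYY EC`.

Miyazya 16, 1943 EC

Both dates share Julian Day Number 2433761; in the Ethiopian calendar that is 16 Miyazya 1943 EC.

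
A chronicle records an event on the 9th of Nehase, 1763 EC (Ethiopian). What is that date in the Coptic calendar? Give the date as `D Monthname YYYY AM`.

9 Mesori 1487 AM

Julian Day Number of the source date = 2368129.
Converting JDN 2368129 to the Coptic calendar gives 9 Mesori 1487 AM.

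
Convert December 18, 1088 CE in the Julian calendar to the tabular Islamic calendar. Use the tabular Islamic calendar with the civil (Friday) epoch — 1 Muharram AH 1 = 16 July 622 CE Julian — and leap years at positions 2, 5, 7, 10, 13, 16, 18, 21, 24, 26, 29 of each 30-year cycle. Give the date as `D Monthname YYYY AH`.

Both dates share Julian Day Number 2118802; in the tabular Islamic calendar that is 1 Shawwal 481 AH.

1 Shawwal 481 AH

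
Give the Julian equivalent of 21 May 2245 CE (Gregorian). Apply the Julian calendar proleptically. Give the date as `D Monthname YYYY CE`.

At this point the Julian calendar is 15 days behind the Gregorian.
21 May 2245 Gregorian − 15 days → 6 May 2245 Julian.

6 May 2245 CE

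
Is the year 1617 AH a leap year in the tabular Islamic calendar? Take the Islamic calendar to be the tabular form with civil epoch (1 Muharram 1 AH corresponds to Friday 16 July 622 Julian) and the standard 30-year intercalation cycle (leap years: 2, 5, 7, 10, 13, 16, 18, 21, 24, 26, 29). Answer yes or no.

no

Year 1617 AH is year 27 of its 30-year cycle; leap positions are 2, 5, 7, 10, 13, 16, 18, 21, 24, 26, 29, so it is a common year (354 days).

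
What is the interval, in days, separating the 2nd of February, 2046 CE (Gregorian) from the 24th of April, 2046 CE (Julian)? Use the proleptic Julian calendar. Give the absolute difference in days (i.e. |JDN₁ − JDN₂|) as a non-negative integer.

94

First date → JDN 2468379; second date → JDN 2468473.
The interval is |2468379 − 2468473| = 94 days.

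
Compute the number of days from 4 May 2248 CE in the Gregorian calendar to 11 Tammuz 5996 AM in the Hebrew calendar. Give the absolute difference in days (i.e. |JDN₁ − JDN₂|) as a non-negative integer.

First date → JDN 2542249; second date → JDN 2537938.
The interval is |2542249 − 2537938| = 4311 days.

4311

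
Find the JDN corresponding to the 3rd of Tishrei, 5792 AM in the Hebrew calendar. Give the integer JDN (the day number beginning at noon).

Equivalently 20 September 2031 (Gregorian).
JDN 2400001 is 17 November 1858 CE (Gregorian), MJD 0; the target day is +63129 days from there, so JDN = 2463130.

2463130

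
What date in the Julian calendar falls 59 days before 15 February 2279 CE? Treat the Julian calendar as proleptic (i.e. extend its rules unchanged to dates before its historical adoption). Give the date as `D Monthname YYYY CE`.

18 December 2278 CE

JDN of 15 February 2279 CE = 2553508.
2553508 − 59 = 2553449.
JDN 2553449 in the Julian calendar is 18 December 2278 CE.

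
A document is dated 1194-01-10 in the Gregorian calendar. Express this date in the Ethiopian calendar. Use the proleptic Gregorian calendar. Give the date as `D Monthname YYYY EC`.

8 Tir 1186 EC

Julian Day Number of the source date = 2157169.
Converting JDN 2157169 to the Ethiopian calendar gives 8 Tir 1186 EC.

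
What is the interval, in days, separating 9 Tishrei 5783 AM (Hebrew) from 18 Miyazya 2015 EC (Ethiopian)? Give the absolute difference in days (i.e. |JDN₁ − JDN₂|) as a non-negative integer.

204

First date → JDN 2459857; second date → JDN 2460061.
The interval is |2459857 − 2460061| = 204 days.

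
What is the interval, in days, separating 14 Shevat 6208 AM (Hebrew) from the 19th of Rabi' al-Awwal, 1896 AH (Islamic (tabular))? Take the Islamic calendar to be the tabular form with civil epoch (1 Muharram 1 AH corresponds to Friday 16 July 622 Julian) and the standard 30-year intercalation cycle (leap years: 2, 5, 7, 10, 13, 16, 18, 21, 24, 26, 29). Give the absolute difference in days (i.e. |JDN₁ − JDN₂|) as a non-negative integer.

4849

JDN of the first date = 2615193.
JDN of the second date = 2620042.
|2620042 − 2615193| = 4849.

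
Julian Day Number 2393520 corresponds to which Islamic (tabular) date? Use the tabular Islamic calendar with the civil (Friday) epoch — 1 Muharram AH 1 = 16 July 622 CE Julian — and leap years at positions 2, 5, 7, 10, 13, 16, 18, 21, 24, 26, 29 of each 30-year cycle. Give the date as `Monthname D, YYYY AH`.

Dhu al-Hijjah 26, 1256 AH

JDN 2393520 is 18 February 1841 in the Gregorian calendar.
In the tabular Islamic calendar that day is Dhu al-Hijjah 26, 1256 AH.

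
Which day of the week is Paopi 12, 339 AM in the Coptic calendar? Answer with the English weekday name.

In the proleptic Gregorian calendar this is 12 October 622 (JDN 1948525).
1948525 ≡ 5 (mod 7); counting from Monday = 0 gives Saturday.

Saturday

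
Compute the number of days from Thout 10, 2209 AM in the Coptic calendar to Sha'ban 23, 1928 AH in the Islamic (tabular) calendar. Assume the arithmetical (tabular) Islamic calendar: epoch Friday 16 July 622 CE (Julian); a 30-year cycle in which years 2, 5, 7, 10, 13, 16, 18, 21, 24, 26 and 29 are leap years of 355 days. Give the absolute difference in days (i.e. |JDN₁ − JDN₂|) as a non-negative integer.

23

JDN of the first date = 2631511.
JDN of the second date = 2631534.
|2631534 − 2631511| = 23.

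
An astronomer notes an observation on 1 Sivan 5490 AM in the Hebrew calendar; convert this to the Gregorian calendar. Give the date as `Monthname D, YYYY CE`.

Both dates share Julian Day Number 2353066; in the Gregorian calendar that is 17 May 1730 CE.

May 17, 1730 CE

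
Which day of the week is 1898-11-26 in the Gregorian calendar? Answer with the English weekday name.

Saturday

JDN 2414620 mod 7 = 5, and JDN 0 was a Monday, so this is a Saturday.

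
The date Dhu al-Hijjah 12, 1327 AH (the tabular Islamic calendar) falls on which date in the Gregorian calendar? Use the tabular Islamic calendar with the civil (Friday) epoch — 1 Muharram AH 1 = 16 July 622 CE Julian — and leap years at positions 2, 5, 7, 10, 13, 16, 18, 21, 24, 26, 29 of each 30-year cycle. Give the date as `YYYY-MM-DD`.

Julian Day Number of the source date = 2418666.
Converting JDN 2418666 to the Gregorian calendar gives 25 December 1909 CE.

1909-12-25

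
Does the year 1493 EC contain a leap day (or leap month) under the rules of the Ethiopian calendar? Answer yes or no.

1493 mod 4 = 1; in the Ethiopian calendar a year is leap when year mod 4 = 3, so it is a common year.

no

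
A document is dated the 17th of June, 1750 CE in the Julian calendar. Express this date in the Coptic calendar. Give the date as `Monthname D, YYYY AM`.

The source date corresponds to 28 June 1750 in the Gregorian calendar (JDN 2360413).
That day falls on 23 Paoni 1466 AM in the Coptic calendar.

Paoni 23, 1466 AM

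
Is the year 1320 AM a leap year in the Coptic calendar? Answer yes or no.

1320 mod 4 = 0; in the Coptic calendar a year is leap when year mod 4 = 3, so it is a common year.

no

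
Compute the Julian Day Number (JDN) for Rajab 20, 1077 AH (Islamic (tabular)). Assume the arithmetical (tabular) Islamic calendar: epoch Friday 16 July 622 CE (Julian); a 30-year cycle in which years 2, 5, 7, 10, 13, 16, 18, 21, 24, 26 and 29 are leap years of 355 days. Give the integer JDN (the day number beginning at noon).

2329935

In the Gregorian calendar the same day is 16 January 1667.
JDN 2400001 is 17 November 1858 CE (Gregorian), MJD 0; the target day is −70066 days from there, so JDN = 2329935.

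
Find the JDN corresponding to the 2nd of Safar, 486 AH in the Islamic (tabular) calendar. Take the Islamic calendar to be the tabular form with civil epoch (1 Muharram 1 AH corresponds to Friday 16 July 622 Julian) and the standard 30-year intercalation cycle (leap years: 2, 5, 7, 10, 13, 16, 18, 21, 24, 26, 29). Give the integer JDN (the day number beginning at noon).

Equivalently 10 March 1093 (proleptic Gregorian).
JDN 2400001 is 17 November 1858 CE (Gregorian), MJD 0; the target day is −279662 days from there, so JDN = 2120339.

2120339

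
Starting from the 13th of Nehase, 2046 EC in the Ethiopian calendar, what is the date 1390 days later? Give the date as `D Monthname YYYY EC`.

JDN of the 13th of Nehase, 2046 EC = 2471499.
2471499 + 1390 = 2472889.
JDN 2472889 in the Ethiopian calendar is 2 Sene 2050 EC.

2 Sene 2050 EC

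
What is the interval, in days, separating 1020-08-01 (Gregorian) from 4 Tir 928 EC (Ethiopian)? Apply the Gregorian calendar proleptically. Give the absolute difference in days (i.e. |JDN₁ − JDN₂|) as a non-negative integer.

30889

First date → JDN 2093820; second date → JDN 2062931.
The interval is |2093820 − 2062931| = 30889 days.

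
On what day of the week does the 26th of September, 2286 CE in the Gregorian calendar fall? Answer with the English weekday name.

Sunday

JDN 2556273 mod 7 = 6, and JDN 0 was a Monday, so this is a Sunday.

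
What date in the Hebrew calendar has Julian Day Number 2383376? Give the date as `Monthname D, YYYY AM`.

JDN 2383376 is 12 May 1813 in the Gregorian calendar.
In the Hebrew calendar that day is Iyar 12, 5573 AM.

Iyar 12, 5573 AM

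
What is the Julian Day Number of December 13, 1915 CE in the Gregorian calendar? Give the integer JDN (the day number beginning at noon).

JDN 2400001 is 17 November 1858 CE (Gregorian), MJD 0; the target day is +20844 days from there, so JDN = 2420845.

2420845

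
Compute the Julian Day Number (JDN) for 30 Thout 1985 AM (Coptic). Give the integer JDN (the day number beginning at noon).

2549715

In the Gregorian calendar the same day is 12 October 2268.
JDN 2451545 is 1 January 2000 CE (Gregorian); the target day is +98170 days from there, so JDN = 2549715.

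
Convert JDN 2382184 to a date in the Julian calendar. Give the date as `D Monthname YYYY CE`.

24 January 1810 CE

The Gregorian equivalent of JDN 2382184 is 5 February 1810.
In the Julian calendar that day is 24 January 1810 CE.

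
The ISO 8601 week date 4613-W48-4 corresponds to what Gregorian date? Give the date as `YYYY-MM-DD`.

4613-12-02

ISO week 1 of 4613 is the week containing the first Thursday of 4613.
Week 48, day 4 (Thursday) lands on 4613-12-02.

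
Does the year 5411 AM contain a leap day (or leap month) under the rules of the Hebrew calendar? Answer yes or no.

Hebrew year 5411 is year 15 of its 19-year Metonic cycle; leap years are at positions 3, 6, 8, 11, 14, 17, 19, so it is a common year (12 months).

no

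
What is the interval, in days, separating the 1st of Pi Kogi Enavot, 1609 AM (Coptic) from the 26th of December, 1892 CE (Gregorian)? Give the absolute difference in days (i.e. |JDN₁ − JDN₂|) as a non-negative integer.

253

JDN of the first date = 2412712.
JDN of the second date = 2412459.
|2412459 − 2412712| = 253.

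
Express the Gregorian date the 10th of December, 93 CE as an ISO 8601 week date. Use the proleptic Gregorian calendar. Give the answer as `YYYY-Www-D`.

0093-W50-4

The weekday is Thursday (ISO weekday 4).
That Thursday belongs to ISO week 50 of ISO year 93.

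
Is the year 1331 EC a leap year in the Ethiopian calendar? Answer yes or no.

yes

1331 mod 4 = 3; in the Ethiopian calendar a year is leap when year mod 4 = 3, so it is a leap year.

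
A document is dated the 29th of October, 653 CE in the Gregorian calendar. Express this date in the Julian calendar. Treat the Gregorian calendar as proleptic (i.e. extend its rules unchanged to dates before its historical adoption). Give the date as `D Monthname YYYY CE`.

At this point the Julian calendar is 3 days behind the Gregorian.
29 October 653 Gregorian − 3 days → 26 October 653 Julian.

26 October 653 CE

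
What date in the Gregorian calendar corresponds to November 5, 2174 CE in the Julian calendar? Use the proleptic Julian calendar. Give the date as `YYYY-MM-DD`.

The Julian–Gregorian offset here is 14 days (Julian trailing).
5 November 2174 Julian + 14 days → 19 November 2174 Gregorian.

2174-11-19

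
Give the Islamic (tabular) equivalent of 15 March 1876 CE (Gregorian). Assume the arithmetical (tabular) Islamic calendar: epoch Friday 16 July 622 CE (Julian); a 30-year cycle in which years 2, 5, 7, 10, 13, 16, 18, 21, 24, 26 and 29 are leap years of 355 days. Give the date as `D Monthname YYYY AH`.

18 Safar 1293 AH

Julian Day Number of the source date = 2406329.
Converting JDN 2406329 to the tabular Islamic calendar gives 18 Safar 1293 AH.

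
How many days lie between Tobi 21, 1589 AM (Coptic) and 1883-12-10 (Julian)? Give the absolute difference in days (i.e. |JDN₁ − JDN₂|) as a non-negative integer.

JDN of the first date = 2405187.
JDN of the second date = 2409167.
|2409167 − 2405187| = 3980.

3980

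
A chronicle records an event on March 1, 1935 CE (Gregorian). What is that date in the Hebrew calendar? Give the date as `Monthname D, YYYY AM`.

Adar I 26, 5695 AM

Both dates share Julian Day Number 2427863; in the Hebrew calendar that is 26 Adar I 5695 AM.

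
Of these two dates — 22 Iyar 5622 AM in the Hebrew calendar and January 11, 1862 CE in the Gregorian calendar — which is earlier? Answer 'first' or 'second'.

second

The two dates have Julian Day Numbers 2401283 and 2401152 respectively.
Since 2401152 < 2401283, the second date comes first.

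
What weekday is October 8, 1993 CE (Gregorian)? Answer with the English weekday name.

Since JDN mod 7 = 4 (0 = Monday), the day is Friday.

Friday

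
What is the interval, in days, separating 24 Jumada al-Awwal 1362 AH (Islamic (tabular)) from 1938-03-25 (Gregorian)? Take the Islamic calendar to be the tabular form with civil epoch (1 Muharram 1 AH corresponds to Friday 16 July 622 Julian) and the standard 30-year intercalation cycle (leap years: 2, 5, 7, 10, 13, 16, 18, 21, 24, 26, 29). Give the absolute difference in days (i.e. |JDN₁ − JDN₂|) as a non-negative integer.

1891

JDN of the first date = 2430874.
JDN of the second date = 2428983.
|2428983 − 2430874| = 1891.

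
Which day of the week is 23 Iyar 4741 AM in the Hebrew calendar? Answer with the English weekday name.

Sunday

This is JDN 2079489 (6 May 981 Gregorian).
Since JDN mod 7 = 6 (0 = Monday), the day is Sunday.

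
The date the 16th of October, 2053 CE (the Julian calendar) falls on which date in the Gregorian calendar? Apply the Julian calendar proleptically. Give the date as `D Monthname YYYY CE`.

At this point the Julian calendar is 13 days behind the Gregorian.
16 October 2053 Julian + 13 days → 29 October 2053 Gregorian.

29 October 2053 CE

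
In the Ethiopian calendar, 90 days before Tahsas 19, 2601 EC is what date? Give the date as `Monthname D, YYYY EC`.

Meskerem 19, 2601 EC

Counting 90 days back from JDN 2673979 reaches JDN 2673889, which is Meskerem 19, 2601 EC.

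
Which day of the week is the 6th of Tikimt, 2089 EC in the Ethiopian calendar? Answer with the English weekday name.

In the Gregorian calendar this is 16 October 2096 (JDN 2486898).
2486898 ≡ 1 (mod 7); counting from Monday = 0 gives Tuesday.

Tuesday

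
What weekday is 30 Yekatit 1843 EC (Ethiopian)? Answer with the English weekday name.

Saturday

This is JDN 2397190 (8 March 1851 Gregorian).
2397190 ≡ 5 (mod 7); counting from Monday = 0 gives Saturday.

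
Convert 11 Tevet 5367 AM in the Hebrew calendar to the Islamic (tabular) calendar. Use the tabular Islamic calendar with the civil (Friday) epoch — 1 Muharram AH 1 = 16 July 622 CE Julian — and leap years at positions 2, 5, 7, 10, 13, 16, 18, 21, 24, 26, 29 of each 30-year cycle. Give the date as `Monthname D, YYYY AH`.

Julian Day Number of the source date = 2308014.
Converting JDN 2308014 to the tabular Islamic calendar gives 11 Ramadan 1015 AH.

Ramadan 11, 1015 AH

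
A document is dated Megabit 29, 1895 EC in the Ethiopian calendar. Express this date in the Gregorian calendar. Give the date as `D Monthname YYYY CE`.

Julian Day Number of the source date = 2416212.
Converting JDN 2416212 to the Gregorian calendar gives 7 April 1903 CE.

7 April 1903 CE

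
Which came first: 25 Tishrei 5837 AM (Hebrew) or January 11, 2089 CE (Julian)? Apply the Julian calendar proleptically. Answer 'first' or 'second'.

The two dates have Julian Day Numbers 2479599 and 2484076 respectively.
Since 2479599 < 2484076, the first date comes first.

first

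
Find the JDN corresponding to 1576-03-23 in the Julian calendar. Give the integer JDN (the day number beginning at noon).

2296774

Equivalently 2 April 1576 (proleptic Gregorian).
JDN 2400001 is 17 November 1858 CE (Gregorian), MJD 0; the target day is −103227 days from there, so JDN = 2296774.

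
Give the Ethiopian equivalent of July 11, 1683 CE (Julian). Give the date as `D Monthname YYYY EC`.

The source date corresponds to 21 July 1683 in the Gregorian calendar (JDN 2335965).
That day falls on 17 Hamle 1675 EC in the Ethiopian calendar.

17 Hamle 1675 EC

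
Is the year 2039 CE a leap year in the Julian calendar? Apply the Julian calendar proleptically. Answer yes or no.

no

2039 mod 4 = 3, so it is a common year in the Julian calendar.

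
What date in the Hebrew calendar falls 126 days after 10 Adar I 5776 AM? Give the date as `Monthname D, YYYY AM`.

Sivan 18, 5776 AM

The starting date is JDN 2457438; 2457438 + 126 = 2457564.
JDN 2457564 corresponds to Sivan 18, 5776 AM.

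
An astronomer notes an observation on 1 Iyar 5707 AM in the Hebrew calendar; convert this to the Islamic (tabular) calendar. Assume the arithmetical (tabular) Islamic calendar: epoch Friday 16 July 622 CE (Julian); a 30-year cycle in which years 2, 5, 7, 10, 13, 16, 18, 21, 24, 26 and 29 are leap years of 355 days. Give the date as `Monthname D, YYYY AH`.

The source date corresponds to 21 April 1947 in the Gregorian calendar (JDN 2432297).
That day falls on 30 Jumada al-Awwal 1366 AH in the tabular Islamic calendar.

Jumada al-Awwal 30, 1366 AH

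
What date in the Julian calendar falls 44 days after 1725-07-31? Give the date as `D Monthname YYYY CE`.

Counting 44 days forward from JDN 2351326 reaches JDN 2351370, which is 13 September 1725 CE.

13 September 1725 CE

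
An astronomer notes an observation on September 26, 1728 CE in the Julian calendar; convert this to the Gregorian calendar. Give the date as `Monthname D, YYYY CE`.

October 7, 1728 CE

The Julian–Gregorian offset here is 11 days (Julian trailing).
26 September 1728 Julian + 11 days → 7 October 1728 Gregorian.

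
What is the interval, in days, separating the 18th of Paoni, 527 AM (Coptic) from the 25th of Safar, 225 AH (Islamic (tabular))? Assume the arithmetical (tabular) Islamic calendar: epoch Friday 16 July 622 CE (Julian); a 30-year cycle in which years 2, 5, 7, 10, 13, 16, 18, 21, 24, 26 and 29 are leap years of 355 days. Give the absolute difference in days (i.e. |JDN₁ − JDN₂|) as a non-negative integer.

10434

JDN of the first date = 2017438.
JDN of the second date = 2027872.
|2027872 − 2017438| = 10434.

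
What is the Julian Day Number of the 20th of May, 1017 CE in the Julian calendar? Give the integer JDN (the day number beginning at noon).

In the proleptic Gregorian calendar the same day is 26 May 1017.
JDN 2400001 is 17 November 1858 CE (Gregorian), MJD 0; the target day is −307344 days from there, so JDN = 2092657.

2092657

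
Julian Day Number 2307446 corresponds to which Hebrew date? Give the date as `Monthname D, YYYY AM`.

Tammuz 5, 5365 AM

JDN 2307446 is 21 June 1605 in the Gregorian calendar.
In the Hebrew calendar that day is Tammuz 5, 5365 AM.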